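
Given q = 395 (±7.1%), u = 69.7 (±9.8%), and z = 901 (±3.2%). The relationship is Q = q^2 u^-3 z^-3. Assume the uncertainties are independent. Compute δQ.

2.14e-10

Since Q is a product/quotient, work with relative uncertainties:
  (2·δq/q)² = (2×0.0710)² = 0.0202;  (-3·δu/u)² = (-3×0.0980)² = 0.0864;  (-3·δz/z)² = (-3×0.0320)² = 0.00922
δQ/Q = √(0.116) = 0.340
Q = 6.3e-10, so δQ = 0.340 × 6.3e-10 = 2.14e-10.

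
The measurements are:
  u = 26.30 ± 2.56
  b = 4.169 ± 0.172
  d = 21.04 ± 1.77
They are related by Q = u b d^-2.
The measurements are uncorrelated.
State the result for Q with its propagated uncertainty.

Each factor contributes (exponent × relative error)² to (δQ/Q)²:
  (1·δu/u)² = (1×0.0973)² = 0.00947;  (1·δb/b)² = (1×0.0413)² = 0.00170;  (-2·δd/d)² = (-2×0.0841)² = 0.0283
δQ/Q = √(0.0395) = 0.199
Q = 0.2477, so δQ = 0.199 × 0.2477 = 0.0492.

0.2477 ± 0.0492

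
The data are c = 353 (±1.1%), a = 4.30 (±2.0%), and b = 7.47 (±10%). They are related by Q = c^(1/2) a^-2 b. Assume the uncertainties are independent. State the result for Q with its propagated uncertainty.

Each factor contributes (exponent × relative error)² to (δQ/Q)²:
  (½·δc/c)² = (0.5×0.0110)² = 3.03e-05;  (-2·δa/a)² = (-2×0.0200)² = 0.00160;  (1·δb/b)² = (1×0.100)² = 0.0100
δQ/Q = √(0.0116) = 0.108
Q = 7.59, so δQ = 0.108 × 7.59 = 0.819.

7.59 ± 0.819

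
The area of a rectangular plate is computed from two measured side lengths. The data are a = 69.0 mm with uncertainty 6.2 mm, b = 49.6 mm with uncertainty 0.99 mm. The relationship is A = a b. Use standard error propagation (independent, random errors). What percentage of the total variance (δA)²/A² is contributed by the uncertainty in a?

95.3%

(δA/A)² = (1·δa/a)² + (1·δb/b)²
  a term: (1×0.0899)² = 0.00807
  b term: (1×0.0200)² = 0.000398
Total = 0.00847. Share from a = 0.00807/0.00847 = 0.953.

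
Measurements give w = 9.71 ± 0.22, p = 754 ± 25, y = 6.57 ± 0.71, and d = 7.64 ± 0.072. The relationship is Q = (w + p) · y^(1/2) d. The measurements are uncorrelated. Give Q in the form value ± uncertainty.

15000 ± 955

Let u = w + p = 764. δu = √(δw² + δp²) = √(0.0484 + 625) = 25.0, so δu/u = 0.0327.
Q is then a monomial in u, y, d:
δQ/Q = √((δu/u)² + (½·δy/y)² + (1·δd/d)²) = √(0.00107 + 0.00292 + 8.88e-05) = 0.0639
Q = 15000, so δQ = 0.0639 × 15000 = 955.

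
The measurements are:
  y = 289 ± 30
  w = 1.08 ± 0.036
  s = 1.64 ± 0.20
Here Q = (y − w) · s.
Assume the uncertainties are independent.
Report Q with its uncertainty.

Let u = y − w = 288. δu = √(δy² + δw²) = √(900 + 0.00130) = 30.0, so δu/u = 0.104.
Q is then a monomial in u, s:
δQ/Q = √((δu/u)² + (1·δs/s)²) = √(0.0109 + 0.0149) = 0.160
Q = 472, so δQ = 0.160 × 472 = 75.7.

472 ± 75.7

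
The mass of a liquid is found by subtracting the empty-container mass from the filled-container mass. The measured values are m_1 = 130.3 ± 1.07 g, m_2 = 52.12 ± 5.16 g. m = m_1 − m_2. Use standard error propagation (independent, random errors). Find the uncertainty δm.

Sums and differences: (δm)² = Σ (cᵢ δxᵢ)².
  (δm_1)² = 1.14;  (δm_2)² = 26.6
δm = √(27.8) = 5.27 g

5.27 g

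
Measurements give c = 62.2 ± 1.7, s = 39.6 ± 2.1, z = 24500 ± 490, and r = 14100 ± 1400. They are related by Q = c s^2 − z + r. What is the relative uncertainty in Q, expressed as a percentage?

Let p = c·s^2 = 97500. δp/p = √((1·δc/c)² + (2·δs/s)²) = √(0.000747 + 0.0112) = 0.110, so δp = 10700.
Q = p − z + r: δQ = √(δp² + δz² + δr²) = √(1.14e+08 + 2.4e+05 + 1.96e+06) = 10800
Q = 87100, so δQ/Q = 10800/87100 = 0.124.

12.4%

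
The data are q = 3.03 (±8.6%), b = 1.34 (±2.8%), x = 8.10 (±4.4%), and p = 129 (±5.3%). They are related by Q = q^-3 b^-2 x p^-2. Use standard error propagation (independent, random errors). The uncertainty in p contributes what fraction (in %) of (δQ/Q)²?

13.6%

(δQ/Q)² = (-3·δq/q)² + (-2·δb/b)² + (1·δx/x)² + (-2·δp/p)²
  q term: (-3×0.0860)² = 0.0666
  b term: (-2×0.0280)² = 0.00314
  x term: (1×0.0440)² = 0.00194
  p term: (-2×0.0530)² = 0.0112
Total = 0.0829. Share from p = 0.0112/0.0829 = 0.136.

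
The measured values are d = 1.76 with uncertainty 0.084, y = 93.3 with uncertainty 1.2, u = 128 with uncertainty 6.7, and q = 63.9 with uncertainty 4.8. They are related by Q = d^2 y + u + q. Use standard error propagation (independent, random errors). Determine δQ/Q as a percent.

Let p = d^2·y = 289. δp/p = √((2·δd/d)² + (1·δy/y)²) = √(0.00911 + 0.000165) = 0.0963, so δp = 27.8.
Q = p + u + q: δQ = √(δp² + δu² + δq²) = √(775 + 44.9 + 23.0) = 29.0
Q = 481, so δQ/Q = 29.0/481 = 0.0604.

6.04%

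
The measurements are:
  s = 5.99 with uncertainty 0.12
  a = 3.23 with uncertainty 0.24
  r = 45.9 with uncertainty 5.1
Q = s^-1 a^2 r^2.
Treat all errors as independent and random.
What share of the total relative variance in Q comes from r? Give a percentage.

68.7%

(δQ/Q)² = (-1·δs/s)² + (2·δa/a)² + (2·δr/r)²
  s term: (-1×0.0200)² = 0.000401
  a term: (2×0.0743)² = 0.0221
  r term: (2×0.111)² = 0.0494
Total = 0.0719. Share from r = 0.0494/0.0719 = 0.687.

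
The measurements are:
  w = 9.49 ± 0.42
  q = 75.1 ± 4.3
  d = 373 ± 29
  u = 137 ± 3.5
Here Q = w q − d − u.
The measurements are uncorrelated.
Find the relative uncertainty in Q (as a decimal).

Let p = w·q = 713. δp/p = √((1·δw/w)² + (1·δq/q)²) = √(0.00196 + 0.00328) = 0.0724, so δp = 51.6.
Q = p − d − u: δQ = √(δp² + δd² + δu²) = √(2660 + 841 + 12.2) = 59.3
Q = 203, so δQ/Q = 59.3/203 = 0.292.

0.292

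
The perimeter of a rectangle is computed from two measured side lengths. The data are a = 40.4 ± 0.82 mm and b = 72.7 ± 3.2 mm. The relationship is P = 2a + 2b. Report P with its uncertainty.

Each term contributes (cᵢ δxᵢ)² to (δP)²:
  (2·δa)² = 2.69;  (2·δb)² = 41.0
δP = √(43.6) = 6.61 mm
P = 226 mm.

226 ± 6.61 mm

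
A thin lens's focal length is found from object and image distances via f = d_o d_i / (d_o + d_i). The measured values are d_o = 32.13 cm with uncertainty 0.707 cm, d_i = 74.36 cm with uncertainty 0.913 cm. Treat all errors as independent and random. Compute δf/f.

∂f/∂d_o = (d_i/(d_o+d_i))² = 0.488;  ∂f/∂d_i = (d_o/(d_o+d_i))² = 0.0910
δf = √((∂f/∂d_o · δd_o)² + (∂f/∂d_i · δd_i)²) = √(0.119 + 0.00691) = 0.355 cm
f = 22.44 cm, so δf/f = 0.355/22.44 = 0.0158.

0.0158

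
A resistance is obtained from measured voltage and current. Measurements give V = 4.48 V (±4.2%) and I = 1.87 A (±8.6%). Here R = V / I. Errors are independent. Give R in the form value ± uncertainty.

For a monomial R ∝ V, I^-1, fractional errors add in quadrature:
  (1·δV/V)² = (1×0.0420)² = 0.00176;  (-1·δI/I)² = (-1×0.0860)² = 0.00740
δR/R = √(0.00916) = 0.0957
R = 2.40 Ω, so δR = 0.0957 × 2.40 = 0.229 Ω.

2.40 ± 0.229 Ω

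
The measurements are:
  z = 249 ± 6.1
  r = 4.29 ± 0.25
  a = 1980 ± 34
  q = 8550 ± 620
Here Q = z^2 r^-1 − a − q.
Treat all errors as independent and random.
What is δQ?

Let p = z^2·r^-1 = 14500. δp/p = √((2·δz/z)² + (-1·δr/r)²) = √(0.00240 + 0.00340) = 0.0761, so δp = 1100.
Q = p − a − q: δQ = √(δp² + δa² + δq²) = √(1.21e+06 + 1160 + 3.84e+05) = 1260

1260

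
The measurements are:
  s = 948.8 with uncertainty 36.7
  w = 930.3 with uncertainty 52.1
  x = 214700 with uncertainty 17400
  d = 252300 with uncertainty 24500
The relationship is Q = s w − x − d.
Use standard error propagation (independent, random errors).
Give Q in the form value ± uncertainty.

415700 ± 67200

Let p = s·w = 882700. δp/p = √((1·δs/s)² + (1·δw/w)²) = √(0.00150 + 0.00314) = 0.0681, so δp = 60100.
Q = p − x − d: δQ = √(δp² + δx² + δd²) = √(3.61e+09 + 3.03e+08 + 6e+08) = 67200
Q = 415700.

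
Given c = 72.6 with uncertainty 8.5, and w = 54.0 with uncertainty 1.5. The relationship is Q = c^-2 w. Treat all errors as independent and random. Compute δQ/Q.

0.236

Relative error in a monomial: (δQ/Q)² = Σ (nᵢ · δxᵢ/xᵢ)².
  (-2·δc/c)² = (-2×0.117)² = 0.0548;  (1·δw/w)² = (1×0.0278)² = 0.000772
δQ/Q = √(0.0556) = 0.236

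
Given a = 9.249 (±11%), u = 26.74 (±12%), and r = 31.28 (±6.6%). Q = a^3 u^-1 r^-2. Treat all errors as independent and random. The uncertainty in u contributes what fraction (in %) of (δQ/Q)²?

(δQ/Q)² = (3·δa/a)² + (-1·δu/u)² + (-2·δr/r)²
  a term: (3×0.110)² = 0.109
  u term: (-1×0.120)² = 0.0144
  r term: (-2×0.0660)² = 0.0174
Total = 0.141. Share from u = 0.0144/0.141 = 0.102.

10.2%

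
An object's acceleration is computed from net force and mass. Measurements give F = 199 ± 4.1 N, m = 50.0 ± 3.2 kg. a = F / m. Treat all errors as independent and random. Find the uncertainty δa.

For a monomial a ∝ F, m^-1, fractional errors add in quadrature:
  (1·δF/F)² = (1×0.0206)² = 0.000424;  (-1·δm/m)² = (-1×0.0640)² = 0.00410
δa/a = √(0.00452) = 0.0672
a = 3.98 m/s^2, so δa = 0.0672 × 3.98 = 0.268 m/s^2.

0.268 m/s^2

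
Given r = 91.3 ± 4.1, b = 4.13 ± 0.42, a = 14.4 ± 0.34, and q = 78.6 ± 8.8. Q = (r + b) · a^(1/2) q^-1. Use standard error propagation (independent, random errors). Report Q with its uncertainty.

Let u = r + b = 95.4. δu = √(δr² + δb²) = √(16.8 + 0.176) = 4.12, so δu/u = 0.0432.
Q is then a monomial in u, a, q:
δQ/Q = √((δu/u)² + (½·δa/a)² + (-1·δq/q)²) = √(0.00187 + 0.000139 + 0.0125) = 0.121
Q = 4.61, so δQ = 0.121 × 4.61 = 0.556.

4.61 ± 0.556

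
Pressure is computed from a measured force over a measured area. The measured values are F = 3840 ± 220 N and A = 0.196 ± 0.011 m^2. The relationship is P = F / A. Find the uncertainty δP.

Products/powers → add relative errors in quadrature, weighted by exponent:
  (1·δF/F)² = (1×0.0573)² = 0.00328;  (-1·δA/A)² = (-1×0.0561)² = 0.00315
δP/P = √(0.00643) = 0.0802
P = 19600 Pa, so δP = 0.0802 × 19600 = 1570 Pa.

1570 Pa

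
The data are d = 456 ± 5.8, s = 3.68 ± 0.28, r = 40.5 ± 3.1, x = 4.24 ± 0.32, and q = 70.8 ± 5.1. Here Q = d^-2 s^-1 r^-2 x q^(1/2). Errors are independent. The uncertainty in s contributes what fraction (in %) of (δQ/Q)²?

15.7%

(δQ/Q)² = (-2·δd/d)² + (-1·δs/s)² + (-2·δr/r)² + (1·δx/x)² + (½·δq/q)²
  d term: (-2×0.0127)² = 0.000647
  s term: (-1×0.0761)² = 0.00579
  r term: (-2×0.0765)² = 0.0234
  x term: (1×0.0755)² = 0.00570
  q term: (0.5×0.0720)² = 0.00130
Total = 0.0369. Share from s = 0.00579/0.0369 = 0.157.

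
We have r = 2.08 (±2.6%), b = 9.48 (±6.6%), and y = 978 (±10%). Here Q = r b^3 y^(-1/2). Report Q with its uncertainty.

56.7 ± 11.7

Products/powers → add relative errors in quadrature, weighted by exponent:
  (1·δr/r)² = (1×0.0260)² = 0.000676;  (3·δb/b)² = (3×0.0660)² = 0.0392;  (−½·δy/y)² = (-0.5×0.100)² = 0.00250
δQ/Q = √(0.0424) = 0.206
Q = 56.7, so δQ = 0.206 × 56.7 = 11.7.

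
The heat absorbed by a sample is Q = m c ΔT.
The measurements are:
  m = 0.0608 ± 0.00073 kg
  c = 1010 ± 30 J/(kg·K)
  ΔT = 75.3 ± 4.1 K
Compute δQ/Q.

0.0632

Each factor contributes (exponent × relative error)² to (δQ/Q)²:
  (1·δm/m)² = (1×0.0120)² = 0.000144;  (1·δc/c)² = (1×0.0297)² = 0.000882;  (1·δΔT/ΔT)² = (1×0.0544)² = 0.00296
δQ/Q = √(0.00399) = 0.0632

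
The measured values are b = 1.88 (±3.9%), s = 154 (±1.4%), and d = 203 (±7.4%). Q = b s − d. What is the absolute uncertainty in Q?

19.2

Let p = b·s = 290. δp/p = √((1·δb/b)² + (1·δs/s)²) = √(0.00152 + 0.000196) = 0.0414, so δp = 12.0.
Q = p − d: δQ = √(δp² + δd²) = √(144 + 226) = 19.2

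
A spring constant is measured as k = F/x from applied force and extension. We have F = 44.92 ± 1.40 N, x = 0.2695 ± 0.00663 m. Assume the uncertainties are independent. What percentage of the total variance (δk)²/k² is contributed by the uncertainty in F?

61.6%

(δk/k)² = (1·δF/F)² + (-1·δx/x)²
  F term: (1×0.0312)² = 0.000971
  x term: (-1×0.0246)² = 0.000605
Total = 0.00158. Share from F = 0.000971/0.00158 = 0.616.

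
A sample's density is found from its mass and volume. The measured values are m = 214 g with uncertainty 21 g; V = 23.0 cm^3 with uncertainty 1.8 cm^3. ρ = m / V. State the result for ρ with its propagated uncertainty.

9.30 ± 1.17 g/cm^3

Each factor contributes (exponent × relative error)² to (δρ/ρ)²:
  (1·δm/m)² = (1×0.0981)² = 0.00963;  (-1·δV/V)² = (-1×0.0783)² = 0.00612
δρ/ρ = √(0.0158) = 0.126
ρ = 9.30 g/cm^3, so δρ = 0.126 × 9.30 = 1.17 g/cm^3.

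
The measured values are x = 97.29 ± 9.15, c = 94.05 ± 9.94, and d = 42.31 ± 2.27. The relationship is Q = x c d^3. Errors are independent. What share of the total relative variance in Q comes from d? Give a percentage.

56.4%

(δQ/Q)² = (1·δx/x)² + (1·δc/c)² + (3·δd/d)²
  x term: (1×0.0940)² = 0.00885
  c term: (1×0.106)² = 0.0112
  d term: (3×0.0537)² = 0.0259
Total = 0.0459. Share from d = 0.0259/0.0459 = 0.564.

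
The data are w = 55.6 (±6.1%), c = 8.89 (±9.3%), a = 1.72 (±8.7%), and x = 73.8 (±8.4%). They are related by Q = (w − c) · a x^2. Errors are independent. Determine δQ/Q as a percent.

20.3%

Let u = w − c = 46.7. δu = √(δw² + δc²) = √(11.5 + 0.684) = 3.49, so δu/u = 0.0747.
Q is then a monomial in u, a, x:
δQ/Q = √((δu/u)² + (1·δa/a)² + (2·δx/x)²) = √(0.00559 + 0.00757 + 0.0282) = 0.203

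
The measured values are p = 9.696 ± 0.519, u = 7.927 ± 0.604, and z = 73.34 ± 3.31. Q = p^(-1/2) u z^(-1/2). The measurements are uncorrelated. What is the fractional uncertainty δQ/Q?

Each factor contributes (exponent × relative error)² to (δQ/Q)²:
  (−½·δp/p)² = (-0.5×0.0535)² = 0.000716;  (1·δu/u)² = (1×0.0762)² = 0.00581;  (−½·δz/z)² = (-0.5×0.0451)² = 0.000509
δQ/Q = √(0.00703) = 0.0839

0.0839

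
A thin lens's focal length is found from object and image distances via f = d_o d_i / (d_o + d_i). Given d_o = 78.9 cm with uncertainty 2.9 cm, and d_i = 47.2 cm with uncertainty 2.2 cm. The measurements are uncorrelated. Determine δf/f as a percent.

3.22%

∂f/∂d_o = (d_i/(d_o+d_i))² = 0.140;  ∂f/∂d_i = (d_o/(d_o+d_i))² = 0.391
δf = √((∂f/∂d_o · δd_o)² + (∂f/∂d_i · δd_i)²) = √(0.165 + 0.742) = 0.952 cm
f = 29.5 cm, so δf/f = 0.952/29.5 = 0.0322.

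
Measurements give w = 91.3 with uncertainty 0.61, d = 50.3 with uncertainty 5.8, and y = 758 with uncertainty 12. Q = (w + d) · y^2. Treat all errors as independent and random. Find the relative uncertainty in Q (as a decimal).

0.0520

Let u = w + d = 142. δu = √(δw² + δd²) = √(0.372 + 33.6) = 5.83, so δu/u = 0.0412.
Q is then a monomial in u, y:
δQ/Q = √((δu/u)² + (2·δy/y)²) = √(0.00170 + 0.00100) = 0.0520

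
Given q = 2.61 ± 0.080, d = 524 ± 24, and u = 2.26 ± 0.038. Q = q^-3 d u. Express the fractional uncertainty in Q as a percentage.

10.4%

For a monomial Q ∝ q^-3, d, u, fractional errors add in quadrature:
  (-3·δq/q)² = (-3×0.0307)² = 0.00846;  (1·δd/d)² = (1×0.0458)² = 0.00210;  (1·δu/u)² = (1×0.0168)² = 0.000283
δQ/Q = √(0.0108) = 0.104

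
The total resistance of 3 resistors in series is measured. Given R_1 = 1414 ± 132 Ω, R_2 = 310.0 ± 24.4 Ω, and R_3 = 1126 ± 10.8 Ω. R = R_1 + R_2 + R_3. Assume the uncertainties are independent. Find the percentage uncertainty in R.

For a sum/difference, combine absolute errors in quadrature:
  (δR_1)² = 17400;  (δR_2)² = 595;  (δR_3)² = 117
δR = √(18100) = 135 Ω
R = 2850 Ω, so δR/R = 135/2850 = 0.0473.

4.73%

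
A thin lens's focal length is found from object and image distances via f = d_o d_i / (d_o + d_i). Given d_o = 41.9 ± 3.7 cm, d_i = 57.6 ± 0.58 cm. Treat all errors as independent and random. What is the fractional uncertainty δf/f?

0.0513

∂f/∂d_o = (d_i/(d_o+d_i))² = 0.335;  ∂f/∂d_i = (d_o/(d_o+d_i))² = 0.177
δf = √((∂f/∂d_o · δd_o)² + (∂f/∂d_i · δd_i)²) = √(1.54 + 0.0106) = 1.24 cm
f = 24.3 cm, so δf/f = 1.24/24.3 = 0.0513.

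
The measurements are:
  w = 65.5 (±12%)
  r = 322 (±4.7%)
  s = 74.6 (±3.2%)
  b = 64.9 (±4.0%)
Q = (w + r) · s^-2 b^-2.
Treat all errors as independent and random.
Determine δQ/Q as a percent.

11.2%

Let u = w + r = 388. δu = √(δw² + δr²) = √(61.8 + 229) = 17.1, so δu/u = 0.0440.
Q is then a monomial in u, s, b:
δQ/Q = √((δu/u)² + (-2·δs/s)² + (-2·δb/b)²) = √(0.00194 + 0.00410 + 0.00640) = 0.112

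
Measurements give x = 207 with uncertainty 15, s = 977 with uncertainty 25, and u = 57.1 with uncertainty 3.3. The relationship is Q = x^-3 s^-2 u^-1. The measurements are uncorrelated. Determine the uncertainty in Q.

4.77e-16

Each factor contributes (exponent × relative error)² to (δQ/Q)²:
  (-3·δx/x)² = (-3×0.0725)² = 0.0473;  (-2·δs/s)² = (-2×0.0256)² = 0.00262;  (-1·δu/u)² = (-1×0.0578)² = 0.00334
δQ/Q = √(0.0532) = 0.231
Q = 2.07e-15, so δQ = 0.231 × 2.07e-15 = 4.77e-16.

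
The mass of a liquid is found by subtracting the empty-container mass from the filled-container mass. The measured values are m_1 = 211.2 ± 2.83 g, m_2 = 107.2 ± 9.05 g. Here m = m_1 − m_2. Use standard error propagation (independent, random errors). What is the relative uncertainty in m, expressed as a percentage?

Absolute uncertainties add in quadrature for a linear combination:
  (δm_1)² = 8.01;  (δm_2)² = 81.9
δm = √(89.9) = 9.48 g
m = 104.0 g, so δm/m = 9.48/104.0 = 0.0912.

9.12%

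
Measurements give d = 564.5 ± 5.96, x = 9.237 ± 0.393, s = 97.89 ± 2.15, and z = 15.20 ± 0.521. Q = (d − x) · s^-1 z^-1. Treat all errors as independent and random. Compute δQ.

Let u = d − x = 555.3. δu = √(δd² + δx²) = √(35.5 + 0.154) = 5.97, so δu/u = 0.0108.
Q is then a monomial in u, s, z:
δQ/Q = √((δu/u)² + (-1·δs/s)² + (-1·δz/z)²) = √(0.000116 + 0.000482 + 0.00117) = 0.0421
Q = 0.3732, so δQ = 0.0421 × 0.3732 = 0.0157.

0.0157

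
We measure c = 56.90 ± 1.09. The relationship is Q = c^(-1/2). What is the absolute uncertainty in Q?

0.00127

Q ∝ c^(-1/2), so δQ/Q = |−½| · δc/c = 0.5 × 0.0192 = 0.00958.
Q = 0.1326, so δQ = 0.00958 × 0.1326 = 0.00127.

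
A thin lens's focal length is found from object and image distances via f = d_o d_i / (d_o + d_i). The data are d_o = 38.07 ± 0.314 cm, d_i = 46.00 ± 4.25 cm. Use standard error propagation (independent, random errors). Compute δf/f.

∂f/∂d_o = (d_i/(d_o+d_i))² = 0.299;  ∂f/∂d_i = (d_o/(d_o+d_i))² = 0.205
δf = √((∂f/∂d_o · δd_o)² + (∂f/∂d_i · δd_i)²) = √(0.00884 + 0.760) = 0.877 cm
f = 20.83 cm, so δf/f = 0.877/20.83 = 0.0421.

0.0421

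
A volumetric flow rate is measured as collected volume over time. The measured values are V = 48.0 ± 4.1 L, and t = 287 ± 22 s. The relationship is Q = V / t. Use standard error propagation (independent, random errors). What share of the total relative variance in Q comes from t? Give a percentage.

(δQ/Q)² = (1·δV/V)² + (-1·δt/t)²
  V term: (1×0.0854)² = 0.00730
  t term: (-1×0.0767)² = 0.00588
Total = 0.0132. Share from t = 0.00588/0.0132 = 0.446.

44.6%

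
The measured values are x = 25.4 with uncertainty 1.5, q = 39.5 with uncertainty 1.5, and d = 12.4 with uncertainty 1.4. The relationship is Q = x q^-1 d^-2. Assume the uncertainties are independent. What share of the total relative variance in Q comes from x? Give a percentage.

(δQ/Q)² = (1·δx/x)² + (-1·δq/q)² + (-2·δd/d)²
  x term: (1×0.0591)² = 0.00349
  q term: (-1×0.0380)² = 0.00144
  d term: (-2×0.113)² = 0.0510
Total = 0.0559. Share from x = 0.00349/0.0559 = 0.0624.

6.24%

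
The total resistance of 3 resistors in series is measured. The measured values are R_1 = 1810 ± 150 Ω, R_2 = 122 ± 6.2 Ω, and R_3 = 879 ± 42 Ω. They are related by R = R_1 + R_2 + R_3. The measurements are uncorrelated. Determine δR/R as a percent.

Each term contributes (cᵢ δxᵢ)² to (δR)²:
  (δR_1)² = 22500;  (δR_2)² = 38.4;  (δR_3)² = 1760
δR = √(24300) = 156 Ω
R = 2810 Ω, so δR/R = 156/2810 = 0.0555.

5.55%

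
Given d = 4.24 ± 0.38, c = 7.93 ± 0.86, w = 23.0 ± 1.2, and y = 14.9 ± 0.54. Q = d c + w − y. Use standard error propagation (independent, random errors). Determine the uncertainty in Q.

Let p = d·c = 33.6. δp/p = √((1·δd/d)² + (1·δc/c)²) = √(0.00803 + 0.0118) = 0.141, so δp = 4.73.
Q = p + w − y: δQ = √(δp² + δw² + δy²) = √(22.4 + 1.44 + 0.292) = 4.91

4.91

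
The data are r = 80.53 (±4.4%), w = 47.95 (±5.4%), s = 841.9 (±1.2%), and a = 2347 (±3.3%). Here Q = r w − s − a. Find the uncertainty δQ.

280

Let p = r·w = 3861. δp/p = √((1·δr/r)² + (1·δw/w)²) = √(0.00194 + 0.00292) = 0.0697, so δp = 269.
Q = p − s − a: δQ = √(δp² + δs² + δa²) = √(72300 + 102 + 6000) = 280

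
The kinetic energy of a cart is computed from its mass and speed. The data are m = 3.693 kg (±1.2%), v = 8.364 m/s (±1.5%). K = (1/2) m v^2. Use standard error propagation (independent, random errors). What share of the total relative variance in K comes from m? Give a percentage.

13.8%

(δK/K)² = (1·δm/m)² + (2·δv/v)²
  m term: (1×0.0120)² = 0.000144
  v term: (2×0.0150)² = 0.000900
Total = 0.00104. Share from m = 0.000144/0.00104 = 0.138.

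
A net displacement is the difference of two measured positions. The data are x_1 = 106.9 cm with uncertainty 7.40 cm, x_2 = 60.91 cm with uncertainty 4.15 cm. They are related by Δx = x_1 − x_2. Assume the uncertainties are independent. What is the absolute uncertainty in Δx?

8.48 cm

Sums and differences: (δΔx)² = Σ (cᵢ δxᵢ)².
  (δx_1)² = 54.8;  (δx_2)² = 17.2
δΔx = √(72.0) = 8.48 cm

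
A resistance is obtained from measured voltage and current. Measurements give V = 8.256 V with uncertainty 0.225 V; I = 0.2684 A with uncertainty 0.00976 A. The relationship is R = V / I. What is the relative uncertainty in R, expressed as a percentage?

4.54%

Products/powers → add relative errors in quadrature, weighted by exponent:
  (1·δV/V)² = (1×0.0273)² = 0.000743;  (-1·δI/I)² = (-1×0.0364)² = 0.00132
δR/R = √(0.00207) = 0.0454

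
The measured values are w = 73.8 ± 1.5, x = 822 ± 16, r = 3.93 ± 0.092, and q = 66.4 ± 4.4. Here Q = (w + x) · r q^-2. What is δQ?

Let u = w + x = 896. δu = √(δw² + δx²) = √(2.25 + 256) = 16.1, so δu/u = 0.0179.
Q is then a monomial in u, r, q:
δQ/Q = √((δu/u)² + (1·δr/r)² + (-2·δq/q)²) = √(0.000322 + 0.000548 + 0.0176) = 0.136
Q = 0.798, so δQ = 0.136 × 0.798 = 0.108.

0.108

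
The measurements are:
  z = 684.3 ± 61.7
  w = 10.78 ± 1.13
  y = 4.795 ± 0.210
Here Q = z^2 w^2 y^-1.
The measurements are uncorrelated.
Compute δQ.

Products/powers → add relative errors in quadrature, weighted by exponent:
  (2·δz/z)² = (2×0.0902)² = 0.0325;  (2·δw/w)² = (2×0.105)² = 0.0440;  (-1·δy/y)² = (-1×0.0438)² = 0.00192
δQ/Q = √(0.0784) = 0.280
Q = 1.135e+07, so δQ = 0.280 × 1.135e+07 = 3.18e+06.

3.18e+06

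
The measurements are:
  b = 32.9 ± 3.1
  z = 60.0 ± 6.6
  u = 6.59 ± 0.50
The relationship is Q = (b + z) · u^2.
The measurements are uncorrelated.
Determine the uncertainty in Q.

689

Let w = b + z = 92.9. δw = √(δb² + δz²) = √(9.61 + 43.6) = 7.29, so δw/w = 0.0785.
Q is then a monomial in w, u:
δQ/Q = √((δw/w)² + (2·δu/u)²) = √(0.00616 + 0.0230) = 0.171
Q = 4030, so δQ = 0.171 × 4030 = 689.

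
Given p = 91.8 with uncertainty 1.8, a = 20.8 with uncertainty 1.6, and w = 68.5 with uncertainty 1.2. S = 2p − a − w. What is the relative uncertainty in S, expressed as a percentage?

4.37%

Sums and differences: (δS)² = Σ (cᵢ δxᵢ)².
  (2·δp)² = 13.0;  (δa)² = 2.56;  (δw)² = 1.44
δS = √(17.0) = 4.12
S = 94.3, so δS/S = 4.12/94.3 = 0.0437.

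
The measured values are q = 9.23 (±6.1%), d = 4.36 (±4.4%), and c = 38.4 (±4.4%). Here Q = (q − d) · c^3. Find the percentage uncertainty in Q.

18.0%

Let u = q − d = 4.87. δu = √(δq² + δd²) = √(0.317 + 0.0368) = 0.595, so δu/u = 0.122.
Q is then a monomial in u, c:
δQ/Q = √((δu/u)² + (3·δc/c)²) = √(0.0149 + 0.0174) = 0.180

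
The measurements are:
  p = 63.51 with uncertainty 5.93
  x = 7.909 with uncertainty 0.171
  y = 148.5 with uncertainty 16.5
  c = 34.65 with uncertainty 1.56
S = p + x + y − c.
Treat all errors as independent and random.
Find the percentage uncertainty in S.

Absolute uncertainties add in quadrature for a linear combination:
  (δp)² = 35.2;  (δx)² = 0.0292;  (δy)² = 272;  (δc)² = 2.43
δS = √(310) = 17.6
S = 185.3, so δS/S = 17.6/185.3 = 0.0950.

9.50%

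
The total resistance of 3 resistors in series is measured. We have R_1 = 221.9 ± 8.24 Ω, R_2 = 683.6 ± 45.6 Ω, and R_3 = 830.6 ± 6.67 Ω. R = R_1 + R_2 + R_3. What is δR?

For a sum/difference, combine absolute errors in quadrature:
  (δR_1)² = 67.9;  (δR_2)² = 2080;  (δR_3)² = 44.5
δR = √(2190) = 46.8 Ω

46.8 Ω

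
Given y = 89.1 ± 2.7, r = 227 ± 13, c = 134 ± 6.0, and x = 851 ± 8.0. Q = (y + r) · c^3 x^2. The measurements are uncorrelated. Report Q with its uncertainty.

Let u = y + r = 316. δu = √(δy² + δr²) = √(7.29 + 169) = 13.3, so δu/u = 0.0420.
Q is then a monomial in u, c, x:
δQ/Q = √((δu/u)² + (3·δc/c)² + (2·δx/x)²) = √(0.00176 + 0.0180 + 0.000353) = 0.142
Q = 5.51e+14, so δQ = 0.142 × 5.51e+14 = 7.82e+13.

(5.51 ± 0.782) × 10^14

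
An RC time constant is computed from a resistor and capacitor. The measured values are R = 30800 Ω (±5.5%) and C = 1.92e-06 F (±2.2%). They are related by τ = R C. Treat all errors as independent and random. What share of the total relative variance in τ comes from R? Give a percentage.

(δτ/τ)² = (1·δR/R)² + (1·δC/C)²
  R term: (1×0.0550)² = 0.00302
  C term: (1×0.0220)² = 0.000484
Total = 0.00351. Share from R = 0.00302/0.00351 = 0.862.

86.2%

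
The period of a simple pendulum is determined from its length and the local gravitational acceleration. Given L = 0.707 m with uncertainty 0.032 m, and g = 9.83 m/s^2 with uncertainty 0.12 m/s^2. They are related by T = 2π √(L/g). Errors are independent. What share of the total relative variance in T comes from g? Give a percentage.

(δT/T)² = (½·δL/L)² + (−½·δg/g)²
  L term: (0.5×0.0453)² = 0.000512
  g term: (-0.5×0.0122)² = 3.73e-05
Total = 0.000549. Share from g = 3.73e-05/0.000549 = 0.0678.

6.78%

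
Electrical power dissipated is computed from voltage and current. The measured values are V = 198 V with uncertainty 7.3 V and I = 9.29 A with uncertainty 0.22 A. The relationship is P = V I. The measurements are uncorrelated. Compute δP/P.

0.0438

P is a product of powers, so relative uncertainties combine in quadrature:
  (1·δV/V)² = (1×0.0369)² = 0.00136;  (1·δI/I)² = (1×0.0237)² = 0.000561
δP/P = √(0.00192) = 0.0438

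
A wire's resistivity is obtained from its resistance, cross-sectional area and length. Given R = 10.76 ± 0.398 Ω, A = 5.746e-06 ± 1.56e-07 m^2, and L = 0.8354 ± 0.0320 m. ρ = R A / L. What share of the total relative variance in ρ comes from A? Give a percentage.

(δρ/ρ)² = (1·δR/R)² + (1·δA/A)² + (-1·δL/L)²
  R term: (1×0.0370)² = 0.00137
  A term: (1×0.0271)² = 0.000737
  L term: (-1×0.0383)² = 0.00147
Total = 0.00357. Share from A = 0.000737/0.00357 = 0.206.

20.6%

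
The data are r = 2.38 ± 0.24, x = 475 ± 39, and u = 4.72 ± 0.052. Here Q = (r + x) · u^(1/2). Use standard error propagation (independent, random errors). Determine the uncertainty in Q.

84.9

Let w = r + x = 477. δw = √(δr² + δx²) = √(0.0576 + 1520) = 39.0, so δw/w = 0.0817.
Q is then a monomial in w, u:
δQ/Q = √((δw/w)² + (½·δu/u)²) = √(0.00667 + 3.03e-05) = 0.0819
Q = 1040, so δQ = 0.0819 × 1040 = 84.9.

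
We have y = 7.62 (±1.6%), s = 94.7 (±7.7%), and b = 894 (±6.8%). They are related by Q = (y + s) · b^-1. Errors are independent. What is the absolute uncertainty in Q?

Let u = y + s = 102. δu = √(δy² + δs²) = √(0.0149 + 53.2) = 7.29, so δu/u = 0.0713.
Q is then a monomial in u, b:
δQ/Q = √((δu/u)² + (-1·δb/b)²) = √(0.00508 + 0.00462) = 0.0985
Q = 0.114, so δQ = 0.0985 × 0.114 = 0.0113.

0.0113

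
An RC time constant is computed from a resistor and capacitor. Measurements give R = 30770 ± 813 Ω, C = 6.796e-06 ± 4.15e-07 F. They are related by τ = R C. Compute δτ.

0.0139 s

τ is a product of powers, so relative uncertainties combine in quadrature:
  (1·δR/R)² = (1×0.0264)² = 0.000698;  (1·δC/C)² = (1×0.0611)² = 0.00373
δτ/τ = √(0.00443) = 0.0665
τ = 0.2091 s, so δτ = 0.0665 × 0.2091 = 0.0139 s.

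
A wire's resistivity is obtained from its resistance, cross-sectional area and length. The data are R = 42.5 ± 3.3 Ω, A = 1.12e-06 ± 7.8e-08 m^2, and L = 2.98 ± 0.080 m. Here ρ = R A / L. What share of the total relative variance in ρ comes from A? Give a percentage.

41.8%

(δρ/ρ)² = (1·δR/R)² + (1·δA/A)² + (-1·δL/L)²
  R term: (1×0.0776)² = 0.00603
  A term: (1×0.0696)² = 0.00485
  L term: (-1×0.0268)² = 0.000721
Total = 0.0116. Share from A = 0.00485/0.0116 = 0.418.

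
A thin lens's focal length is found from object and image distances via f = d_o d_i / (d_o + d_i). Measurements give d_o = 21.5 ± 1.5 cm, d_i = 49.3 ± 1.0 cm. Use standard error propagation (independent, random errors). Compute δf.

∂f/∂d_o = (d_i/(d_o+d_i))² = 0.485;  ∂f/∂d_i = (d_o/(d_o+d_i))² = 0.0922
δf = √((∂f/∂d_o · δd_o)² + (∂f/∂d_i · δd_i)²) = √(0.529 + 0.00850) = 0.733 cm

0.733 cm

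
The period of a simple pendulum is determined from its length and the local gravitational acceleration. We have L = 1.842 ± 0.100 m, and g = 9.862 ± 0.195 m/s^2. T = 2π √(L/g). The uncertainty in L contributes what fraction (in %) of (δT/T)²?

88.3%

(δT/T)² = (½·δL/L)² + (−½·δg/g)²
  L term: (0.5×0.0543)² = 0.000737
  g term: (-0.5×0.0198)² = 9.77e-05
Total = 0.000835. Share from L = 0.000737/0.000835 = 0.883.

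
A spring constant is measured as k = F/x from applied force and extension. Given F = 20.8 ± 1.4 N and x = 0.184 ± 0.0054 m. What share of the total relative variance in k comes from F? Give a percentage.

(δk/k)² = (1·δF/F)² + (-1·δx/x)²
  F term: (1×0.0673)² = 0.00453
  x term: (-1×0.0293)² = 0.000861
Total = 0.00539. Share from F = 0.00453/0.00539 = 0.840.

84.0%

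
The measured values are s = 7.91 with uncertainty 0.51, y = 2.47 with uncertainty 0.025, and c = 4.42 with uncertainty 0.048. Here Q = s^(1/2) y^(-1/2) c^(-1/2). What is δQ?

0.0282

Products/powers → add relative errors in quadrature, weighted by exponent:
  (½·δs/s)² = (0.5×0.0645)² = 0.00104;  (−½·δy/y)² = (-0.5×0.0101)² = 2.56e-05;  (−½·δc/c)² = (-0.5×0.0109)² = 2.95e-05
δQ/Q = √(0.00109) = 0.0331
Q = 0.851, so δQ = 0.0331 × 0.851 = 0.0282.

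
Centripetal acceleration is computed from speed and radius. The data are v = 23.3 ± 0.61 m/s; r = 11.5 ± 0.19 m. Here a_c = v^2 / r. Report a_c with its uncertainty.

Each factor contributes (exponent × relative error)² to (δa_c/a_c)²:
  (2·δv/v)² = (2×0.0262)² = 0.00274;  (-1·δr/r)² = (-1×0.0165)² = 0.000273
δa_c/a_c = √(0.00301) = 0.0549
a_c = 47.2 m/s^2, so δa_c = 0.0549 × 47.2 = 2.59 m/s^2.

47.2 ± 2.59 m/s^2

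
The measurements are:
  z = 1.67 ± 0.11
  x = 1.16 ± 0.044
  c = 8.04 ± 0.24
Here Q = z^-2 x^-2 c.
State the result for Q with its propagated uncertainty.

2.14 ± 0.332

Relative error in a monomial: (δQ/Q)² = Σ (nᵢ · δxᵢ/xᵢ)².
  (-2·δz/z)² = (-2×0.0659)² = 0.0174;  (-2·δx/x)² = (-2×0.0379)² = 0.00576;  (1·δc/c)² = (1×0.0299)² = 0.000891
δQ/Q = √(0.0240) = 0.155
Q = 2.14, so δQ = 0.155 × 2.14 = 0.332.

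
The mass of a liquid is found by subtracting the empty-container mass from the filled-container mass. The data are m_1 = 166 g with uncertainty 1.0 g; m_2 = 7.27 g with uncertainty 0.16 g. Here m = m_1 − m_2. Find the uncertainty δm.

Each term contributes (cᵢ δxᵢ)² to (δm)²:
  (δm_1)² = 1.00;  (δm_2)² = 0.0256
δm = √(1.03) = 1.01 g

1.01 g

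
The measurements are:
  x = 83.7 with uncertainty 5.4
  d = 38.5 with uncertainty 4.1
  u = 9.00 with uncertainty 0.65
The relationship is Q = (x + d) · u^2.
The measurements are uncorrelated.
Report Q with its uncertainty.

Let w = x + d = 122. δw = √(δx² + δd²) = √(29.2 + 16.8) = 6.78, so δw/w = 0.0555.
Q is then a monomial in w, u:
δQ/Q = √((δw/w)² + (2·δu/u)²) = √(0.00308 + 0.0209) = 0.155
Q = 9900, so δQ = 0.155 × 9900 = 1530.

9900 ± 1530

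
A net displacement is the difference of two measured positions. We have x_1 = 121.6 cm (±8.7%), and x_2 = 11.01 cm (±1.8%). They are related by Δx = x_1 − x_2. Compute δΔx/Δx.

Each term contributes (cᵢ δxᵢ)² to (δΔx)²:
  (δx_1)² = 112;  (δx_2)² = 0.0393
δΔx = √(112) = 10.6 cm
Δx = 110.6 cm, so δΔx/Δx = 10.6/110.6 = 0.0957.

0.0957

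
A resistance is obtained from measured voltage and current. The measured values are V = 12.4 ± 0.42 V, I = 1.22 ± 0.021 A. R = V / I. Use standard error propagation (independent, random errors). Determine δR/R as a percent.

3.80%

Products/powers → add relative errors in quadrature, weighted by exponent:
  (1·δV/V)² = (1×0.0339)² = 0.00115;  (-1·δI/I)² = (-1×0.0172)² = 0.000296
δR/R = √(0.00144) = 0.0380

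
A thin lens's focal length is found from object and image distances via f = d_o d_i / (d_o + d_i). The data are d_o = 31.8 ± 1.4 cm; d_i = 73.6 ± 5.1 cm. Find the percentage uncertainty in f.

3.72%

∂f/∂d_o = (d_i/(d_o+d_i))² = 0.488;  ∂f/∂d_i = (d_o/(d_o+d_i))² = 0.0910
δf = √((∂f/∂d_o · δd_o)² + (∂f/∂d_i · δd_i)²) = √(0.466 + 0.216) = 0.826 cm
f = 22.2 cm, so δf/f = 0.826/22.2 = 0.0372.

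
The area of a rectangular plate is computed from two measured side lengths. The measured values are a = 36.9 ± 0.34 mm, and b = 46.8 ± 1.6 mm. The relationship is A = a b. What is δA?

61.1 mm^2

A is a product of powers, so relative uncertainties combine in quadrature:
  (1·δa/a)² = (1×0.00921)² = 8.49e-05;  (1·δb/b)² = (1×0.0342)² = 0.00117
δA/A = √(0.00125) = 0.0354
A = 1730 mm^2, so δA = 0.0354 × 1730 = 61.1 mm^2.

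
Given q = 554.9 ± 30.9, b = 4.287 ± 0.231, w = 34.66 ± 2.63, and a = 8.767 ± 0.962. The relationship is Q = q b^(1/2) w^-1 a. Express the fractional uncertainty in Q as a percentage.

14.7%

Each factor contributes (exponent × relative error)² to (δQ/Q)²:
  (1·δq/q)² = (1×0.0557)² = 0.00310;  (½·δb/b)² = (0.5×0.0539)² = 0.000726;  (-1·δw/w)² = (-1×0.0759)² = 0.00576;  (1·δa/a)² = (1×0.110)² = 0.0120
δQ/Q = √(0.0216) = 0.147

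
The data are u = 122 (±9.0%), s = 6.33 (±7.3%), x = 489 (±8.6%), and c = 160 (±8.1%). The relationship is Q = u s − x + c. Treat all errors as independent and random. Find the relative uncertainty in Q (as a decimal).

0.225

Let p = u·s = 772. δp/p = √((1·δu/u)² + (1·δs/s)²) = √(0.00810 + 0.00533) = 0.116, so δp = 89.5.
Q = p − x + c: δQ = √(δp² + δx² + δc²) = √(8010 + 1770 + 168) = 99.7
Q = 443, so δQ/Q = 99.7/443 = 0.225.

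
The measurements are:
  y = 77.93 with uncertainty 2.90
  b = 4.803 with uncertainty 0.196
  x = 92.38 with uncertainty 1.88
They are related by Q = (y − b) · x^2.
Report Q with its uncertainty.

Let u = y − b = 73.13. δu = √(δy² + δb²) = √(8.41 + 0.0384) = 2.91, so δu/u = 0.0397.
Q is then a monomial in u, x:
δQ/Q = √((δu/u)² + (2·δx/x)²) = √(0.00158 + 0.00166) = 0.0569
Q = 624100, so δQ = 0.0569 × 624100 = 35500.

624100 ± 35500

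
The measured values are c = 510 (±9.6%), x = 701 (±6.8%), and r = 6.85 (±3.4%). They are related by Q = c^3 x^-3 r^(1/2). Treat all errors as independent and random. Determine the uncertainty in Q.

0.356

Relative error in a monomial: (δQ/Q)² = Σ (nᵢ · δxᵢ/xᵢ)².
  (3·δc/c)² = (3×0.0960)² = 0.0829;  (-3·δx/x)² = (-3×0.0680)² = 0.0416;  (½·δr/r)² = (0.5×0.0340)² = 0.000289
δQ/Q = √(0.125) = 0.353
Q = 1.01, so δQ = 0.353 × 1.01 = 0.356.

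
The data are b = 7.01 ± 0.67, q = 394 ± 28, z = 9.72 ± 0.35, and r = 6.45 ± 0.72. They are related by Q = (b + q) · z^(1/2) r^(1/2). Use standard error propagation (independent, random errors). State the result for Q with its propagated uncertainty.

3180 ± 290

Let u = b + q = 401. δu = √(δb² + δq²) = √(0.449 + 784) = 28.0, so δu/u = 0.0698.
Q is then a monomial in u, z, r:
δQ/Q = √((δu/u)² + (½·δz/z)² + (½·δr/r)²) = √(0.00488 + 0.000324 + 0.00312) = 0.0912
Q = 3180, so δQ = 0.0912 × 3180 = 290.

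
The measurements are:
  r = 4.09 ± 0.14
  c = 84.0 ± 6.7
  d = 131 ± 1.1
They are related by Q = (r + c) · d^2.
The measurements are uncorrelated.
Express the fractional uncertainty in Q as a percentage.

7.79%

Let u = r + c = 88.1. δu = √(δr² + δc²) = √(0.0196 + 44.9) = 6.70, so δu/u = 0.0761.
Q is then a monomial in u, d:
δQ/Q = √((δu/u)² + (2·δd/d)²) = √(0.00579 + 0.000282) = 0.0779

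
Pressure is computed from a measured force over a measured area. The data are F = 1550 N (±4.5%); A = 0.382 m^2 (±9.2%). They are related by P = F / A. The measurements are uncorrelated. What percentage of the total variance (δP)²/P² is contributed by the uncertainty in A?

(δP/P)² = (1·δF/F)² + (-1·δA/A)²
  F term: (1×0.0450)² = 0.00202
  A term: (-1×0.0920)² = 0.00846
Total = 0.0105. Share from A = 0.00846/0.0105 = 0.807.

80.7%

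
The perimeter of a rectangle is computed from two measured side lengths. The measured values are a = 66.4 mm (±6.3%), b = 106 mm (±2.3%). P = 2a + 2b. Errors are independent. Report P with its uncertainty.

Sums and differences: (δP)² = Σ (cᵢ δxᵢ)².
  (2·δa)² = 70.0;  (2·δb)² = 23.8
δP = √(93.8) = 9.68 mm
P = 345 mm.

345 ± 9.68 mm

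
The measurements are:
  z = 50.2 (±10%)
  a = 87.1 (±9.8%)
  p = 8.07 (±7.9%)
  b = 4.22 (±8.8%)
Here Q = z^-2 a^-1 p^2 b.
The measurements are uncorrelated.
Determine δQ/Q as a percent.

28.7%

Q is a product of powers, so relative uncertainties combine in quadrature:
  (-2·δz/z)² = (-2×0.100)² = 0.0400;  (-1·δa/a)² = (-1×0.0980)² = 0.00960;  (2·δp/p)² = (2×0.0790)² = 0.0250;  (1·δb/b)² = (1×0.0880)² = 0.00774
δQ/Q = √(0.0823) = 0.287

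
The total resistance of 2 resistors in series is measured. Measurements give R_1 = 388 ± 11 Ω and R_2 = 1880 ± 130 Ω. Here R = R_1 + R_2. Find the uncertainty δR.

Each term contributes (cᵢ δxᵢ)² to (δR)²:
  (δR_1)² = 121;  (δR_2)² = 16900
δR = √(17000) = 130 Ω

130 Ω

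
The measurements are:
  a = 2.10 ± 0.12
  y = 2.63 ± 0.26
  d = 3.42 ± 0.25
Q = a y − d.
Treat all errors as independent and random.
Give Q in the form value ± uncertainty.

2.10 ± 0.678

Let p = a·y = 5.52. δp/p = √((1·δa/a)² + (1·δy/y)²) = √(0.00327 + 0.00977) = 0.114, so δp = 0.631.
Q = p − d: δQ = √(δp² + δd²) = √(0.398 + 0.0625) = 0.678
Q = 2.10.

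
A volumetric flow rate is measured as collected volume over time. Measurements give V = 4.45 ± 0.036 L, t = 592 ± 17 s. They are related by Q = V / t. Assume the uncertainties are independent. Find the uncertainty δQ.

0.000224 L/s

Q is a product of powers, so relative uncertainties combine in quadrature:
  (1·δV/V)² = (1×0.00809)² = 6.54e-05;  (-1·δt/t)² = (-1×0.0287)² = 0.000825
δQ/Q = √(0.000890) = 0.0298
Q = 0.00752 L/s, so δQ = 0.0298 × 0.00752 = 0.000224 L/s.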